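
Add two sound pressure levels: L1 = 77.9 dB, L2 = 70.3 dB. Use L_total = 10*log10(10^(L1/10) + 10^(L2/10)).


10^(77.9/10) = 6.16595e+07
10^(70.3/10) = 1.07152e+07
Sum = 6.16595e+07 + 1.07152e+07 = 7.23747e+07
L_total = 10*log10(7.23747e+07) = 78.596 dB


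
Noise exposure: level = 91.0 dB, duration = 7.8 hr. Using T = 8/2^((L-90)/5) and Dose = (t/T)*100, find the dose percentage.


T_allowed = 8 / 2^((91.0 - 90)/5) = 6.9644 hr
Dose = 7.8 / 6.9644 * 100 = 112 %


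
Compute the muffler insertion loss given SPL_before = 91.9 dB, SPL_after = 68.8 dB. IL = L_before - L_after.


Insertion loss = SPL without muffler - SPL with muffler
IL = 91.9 - 68.8 = 23.1 dB


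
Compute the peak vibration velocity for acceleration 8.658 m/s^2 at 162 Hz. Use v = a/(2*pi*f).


omega = 2*pi*f = 2*pi*162 = 1017.88 rad/s
v = a / omega = 8.658 / 1017.88 = 0.0085059 m/s


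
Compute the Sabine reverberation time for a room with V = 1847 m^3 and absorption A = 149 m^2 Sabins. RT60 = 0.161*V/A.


RT60 = 0.161 * 1847 / 149 = 1.9958 s


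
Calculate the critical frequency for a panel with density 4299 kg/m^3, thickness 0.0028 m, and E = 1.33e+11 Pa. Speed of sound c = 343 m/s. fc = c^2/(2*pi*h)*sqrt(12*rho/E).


12*rho/E = 12*4299/1.33e+11 = 3.8788e-07
sqrt(12*rho/E) = sqrt(3.8788e-07) = 0.0006228
c^2/(2*pi*h) = 343^2/(2*pi*0.0028) = 6.68729e+06
fc = 6.68729e+06 * 0.0006228 = 4164.8 Hz


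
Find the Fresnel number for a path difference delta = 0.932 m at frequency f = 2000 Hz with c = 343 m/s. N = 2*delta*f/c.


N = 2*delta*f/c = 2*delta/lambda, where lambda = c/f
lambda = 343 / 2000 = 0.1715 m
N = 2 * 0.932 / 0.1715 = 10.869


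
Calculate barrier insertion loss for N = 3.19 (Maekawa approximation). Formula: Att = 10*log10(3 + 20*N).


3 + 20*N = 3 + 20*3.19 = 66.8
Att = 10*log10(66.8) = 18.248 dB


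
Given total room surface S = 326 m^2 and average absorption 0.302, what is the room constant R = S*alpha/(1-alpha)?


R = 326 * 0.302 / (1 - 0.302) = 141.05 m^2


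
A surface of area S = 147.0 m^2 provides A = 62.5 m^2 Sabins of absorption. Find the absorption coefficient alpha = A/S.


Absorption coefficient = absorbed power / incident power
alpha = A / S = 62.5 / 147.0 = 0.42517


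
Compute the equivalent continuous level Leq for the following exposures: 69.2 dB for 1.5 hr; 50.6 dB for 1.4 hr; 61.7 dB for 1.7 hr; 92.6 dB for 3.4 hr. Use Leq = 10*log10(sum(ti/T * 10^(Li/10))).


T_total = 1.5 + 1.4 + 1.7 + 3.4 = 8.0 hr
(1.5/8.0) * 10^(69.2/10) = 1.55956e+06
(1.4/8.0) * 10^(50.6/10) = 20092.7
(1.7/8.0) * 10^(61.7/10) = 314311
(3.4/8.0) * 10^(92.6/10) = 7.73373e+08
Sum = 1.55956e+06 + 20092.7 + 314311 + 7.73373e+08 = 7.75267e+08
Leq = 10*log10(7.75267e+08) = 88.895 dB


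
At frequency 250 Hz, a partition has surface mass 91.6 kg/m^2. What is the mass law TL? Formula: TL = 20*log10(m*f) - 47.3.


m * f = 91.6 * 250 = 22900
20*log10(22900) = 87.1967 dB
TL = 87.1967 - 47.3 = 39.897 dB


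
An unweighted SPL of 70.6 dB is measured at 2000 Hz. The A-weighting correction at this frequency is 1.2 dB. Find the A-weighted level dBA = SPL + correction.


A-weighting table: 2000 Hz -> 1.2 dB correction
SPL_A = SPL + correction = 70.6 + (1.2) = 71.8 dBA


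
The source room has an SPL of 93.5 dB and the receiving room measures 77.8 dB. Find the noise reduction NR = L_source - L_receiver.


NR = L_source - L_receiver (difference between source and receiving room levels)
NR = 93.5 - 77.8 = 15.7 dB


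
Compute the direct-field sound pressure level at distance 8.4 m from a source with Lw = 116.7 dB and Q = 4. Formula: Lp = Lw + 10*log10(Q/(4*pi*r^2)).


4*pi*r^2 = 4*pi*8.4^2 = 886.683 m^2
Q / (4*pi*r^2) = 4 / 886.683 = 0.0045112
Lp = 116.7 + 10*log10(0.0045112) = 93.243 dB


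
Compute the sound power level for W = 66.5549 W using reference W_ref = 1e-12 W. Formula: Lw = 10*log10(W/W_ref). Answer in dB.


W / W_ref = 66.5549 / 1e-12 = 6.65549e+13
Lw = 10 * log10(6.65549e+13) = 138.23 dB


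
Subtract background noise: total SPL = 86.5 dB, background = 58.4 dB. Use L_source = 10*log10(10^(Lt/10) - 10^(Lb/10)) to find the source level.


10^(86.5/10) = 4.46684e+08
10^(58.4/10) = 691831
Difference = 4.46684e+08 - 691831 = 4.45992e+08
L_source = 10*log10(4.45992e+08) = 86.493 dB


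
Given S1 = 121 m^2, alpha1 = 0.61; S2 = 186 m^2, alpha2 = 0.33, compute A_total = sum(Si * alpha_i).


121 * 0.61 = 73.81
186 * 0.33 = 61.38
A_total = 73.81 + 61.38 = 135.19 m^2


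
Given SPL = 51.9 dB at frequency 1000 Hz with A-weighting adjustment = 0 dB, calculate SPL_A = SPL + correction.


A-weighting table: 1000 Hz -> 0 dB correction
SPL_A = SPL + correction = 51.9 + (0) = 51.9 dBA


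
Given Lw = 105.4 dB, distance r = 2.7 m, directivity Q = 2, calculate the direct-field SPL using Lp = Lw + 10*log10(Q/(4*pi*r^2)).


4*pi*r^2 = 4*pi*2.7^2 = 91.6088 m^2
Q / (4*pi*r^2) = 2 / 91.6088 = 0.021832
Lp = 105.4 + 10*log10(0.021832) = 88.791 dB


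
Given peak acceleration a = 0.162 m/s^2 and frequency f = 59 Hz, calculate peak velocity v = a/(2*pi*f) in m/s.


omega = 2*pi*f = 2*pi*59 = 370.708 rad/s
v = a / omega = 0.162 / 370.708 = 0.000437 m/s


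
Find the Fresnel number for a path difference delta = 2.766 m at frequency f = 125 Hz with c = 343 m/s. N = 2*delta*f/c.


N = 2*delta*f/c = 2*delta/lambda, where lambda = c/f
lambda = 343 / 125 = 2.744 m
N = 2 * 2.766 / 2.744 = 2.016


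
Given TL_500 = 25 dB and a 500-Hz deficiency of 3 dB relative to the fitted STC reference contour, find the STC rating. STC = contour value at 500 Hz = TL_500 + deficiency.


By ASTM E413, STC = value of the fitted reference contour at 500 Hz.
Contour value at 500 Hz = TL_500 + deficiency = 25 + 3 = 28
STC = 28


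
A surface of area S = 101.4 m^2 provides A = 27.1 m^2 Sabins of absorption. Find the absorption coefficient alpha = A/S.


Absorption coefficient = absorbed power / incident power
alpha = A / S = 27.1 / 101.4 = 0.26726


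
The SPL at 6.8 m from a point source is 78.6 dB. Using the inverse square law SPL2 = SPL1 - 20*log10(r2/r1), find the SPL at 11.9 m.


r2/r1 = 11.9/6.8 = 1.75
Correction = 20*log10(1.75) = 4.86076 dB
SPL2 = 78.6 - 4.86076 = 73.739 dB


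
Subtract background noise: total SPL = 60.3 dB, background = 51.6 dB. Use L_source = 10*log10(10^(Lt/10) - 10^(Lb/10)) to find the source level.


10^(60.3/10) = 1.07152e+06
10^(51.6/10) = 144544
Difference = 1.07152e+06 - 144544 = 926976
L_source = 10*log10(926976) = 59.671 dB


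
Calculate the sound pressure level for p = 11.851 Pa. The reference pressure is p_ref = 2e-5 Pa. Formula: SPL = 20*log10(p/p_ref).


p / p_ref = 11.851 / 2e-5 = 592550
SPL = 20 * log10(592550) = 115.45 dB


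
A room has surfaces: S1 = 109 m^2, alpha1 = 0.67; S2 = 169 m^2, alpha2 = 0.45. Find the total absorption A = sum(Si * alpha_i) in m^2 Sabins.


109 * 0.67 = 73.03
169 * 0.45 = 76.05
A_total = 73.03 + 76.05 = 149.08 m^2


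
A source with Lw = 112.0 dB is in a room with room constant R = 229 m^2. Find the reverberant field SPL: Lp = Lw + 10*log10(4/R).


4/R = 4/229 = 0.0174672
Lp = 112.0 + 10*log10(0.0174672) = 94.422 dB


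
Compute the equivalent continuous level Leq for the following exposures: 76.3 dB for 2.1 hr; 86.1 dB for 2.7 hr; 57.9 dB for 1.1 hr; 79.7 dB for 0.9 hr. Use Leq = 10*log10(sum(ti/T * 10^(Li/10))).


T_total = 2.1 + 2.7 + 1.1 + 0.9 = 6.8 hr
(2.1/6.8) * 10^(76.3/10) = 1.31738e+07
(2.7/6.8) * 10^(86.1/10) = 1.61754e+08
(1.1/6.8) * 10^(57.9/10) = 99743.3
(0.9/6.8) * 10^(79.7/10) = 1.23519e+07
Sum = 1.31738e+07 + 1.61754e+08 + 99743.3 + 1.23519e+07 = 1.87379e+08
Leq = 10*log10(1.87379e+08) = 82.727 dB


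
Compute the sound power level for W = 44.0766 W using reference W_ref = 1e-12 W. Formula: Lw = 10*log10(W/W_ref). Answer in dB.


W / W_ref = 44.0766 / 1e-12 = 4.40766e+13
Lw = 10 * log10(4.40766e+13) = 136.44 dB


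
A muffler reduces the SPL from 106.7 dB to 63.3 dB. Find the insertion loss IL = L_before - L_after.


Insertion loss = SPL without muffler - SPL with muffler
IL = 106.7 - 63.3 = 43.4 dB


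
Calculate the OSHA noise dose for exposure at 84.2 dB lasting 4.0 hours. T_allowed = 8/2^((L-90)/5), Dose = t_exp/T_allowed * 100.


T_allowed = 8 / 2^((84.2 - 90)/5) = 17.8766 hr
Dose = 4.0 / 17.8766 * 100 = 22.376 %


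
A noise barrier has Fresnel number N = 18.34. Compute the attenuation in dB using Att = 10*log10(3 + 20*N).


3 + 20*N = 3 + 20*18.34 = 369.8
Att = 10*log10(369.8) = 25.68 dB


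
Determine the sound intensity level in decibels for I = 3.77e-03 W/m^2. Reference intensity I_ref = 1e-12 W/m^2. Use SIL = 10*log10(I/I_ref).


I / I_ref = 3.77e-03 / 1e-12 = 3.77e+09
SIL = 10 * log10(3.77e+09) = 95.763 dB


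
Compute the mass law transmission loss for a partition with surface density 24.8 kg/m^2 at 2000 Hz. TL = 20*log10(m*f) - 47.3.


m * f = 24.8 * 2000 = 49600
20*log10(49600) = 93.9096 dB
TL = 93.9096 - 47.3 = 46.61 dB


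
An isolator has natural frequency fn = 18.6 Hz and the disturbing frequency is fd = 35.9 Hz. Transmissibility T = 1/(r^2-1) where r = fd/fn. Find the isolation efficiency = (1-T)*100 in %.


r = 35.9 / 18.6 = 1.93011
r^2 - 1 = 1.93011^2 - 1 = 2.72532
T = 1/2.72532 = 0.366929
Efficiency = (1 - 0.366929)*100 = 63.307 %


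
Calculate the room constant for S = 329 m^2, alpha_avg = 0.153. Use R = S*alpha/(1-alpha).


R = 329 * 0.153 / (1 - 0.153) = 59.43 m^2


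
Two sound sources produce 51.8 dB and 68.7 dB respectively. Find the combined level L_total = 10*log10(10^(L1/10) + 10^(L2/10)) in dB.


10^(51.8/10) = 151356
10^(68.7/10) = 7.4131e+06
Sum = 151356 + 7.4131e+06 = 7.56446e+06
L_total = 10*log10(7.56446e+06) = 68.788 dB


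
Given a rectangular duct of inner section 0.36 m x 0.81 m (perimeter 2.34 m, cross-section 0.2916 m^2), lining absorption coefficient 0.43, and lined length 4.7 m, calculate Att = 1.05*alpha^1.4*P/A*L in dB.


alpha^1.4 = 0.43^1.4 = 0.3068
Attenuation rate = 1.05 * alpha^1.4 * P / A
= 1.05 * 0.3068 * 2.34 / 0.2916 = 2.58507 dB/m
Total Att = 2.58507 * 4.7 = 12.15 dB


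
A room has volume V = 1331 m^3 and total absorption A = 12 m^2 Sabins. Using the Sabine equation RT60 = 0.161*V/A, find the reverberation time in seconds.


RT60 = 0.161 * 1331 / 12 = 17.858 s


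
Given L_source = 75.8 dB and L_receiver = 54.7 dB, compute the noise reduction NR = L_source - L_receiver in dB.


NR = L_source - L_receiver (difference between source and receiving room levels)
NR = 75.8 - 54.7 = 21.1 dB


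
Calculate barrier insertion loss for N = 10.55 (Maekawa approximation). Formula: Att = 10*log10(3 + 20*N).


3 + 20*N = 3 + 20*10.55 = 214
Att = 10*log10(214) = 23.304 dB


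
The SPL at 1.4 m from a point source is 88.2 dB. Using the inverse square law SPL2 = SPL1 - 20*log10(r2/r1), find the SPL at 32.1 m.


r2/r1 = 32.1/1.4 = 22.9286
Correction = 20*log10(22.9286) = 27.2076 dB
SPL2 = 88.2 - 27.2076 = 60.992 dB


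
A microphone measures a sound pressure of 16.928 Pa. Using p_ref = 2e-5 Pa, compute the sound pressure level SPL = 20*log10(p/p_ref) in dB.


p / p_ref = 16.928 / 2e-5 = 846400
SPL = 20 * log10(846400) = 118.55 dB


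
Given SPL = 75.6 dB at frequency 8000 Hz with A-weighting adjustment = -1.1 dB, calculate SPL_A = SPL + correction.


A-weighting table: 8000 Hz -> -1.1 dB correction
SPL_A = SPL + correction = 75.6 + (-1.1) = 74.5 dBA


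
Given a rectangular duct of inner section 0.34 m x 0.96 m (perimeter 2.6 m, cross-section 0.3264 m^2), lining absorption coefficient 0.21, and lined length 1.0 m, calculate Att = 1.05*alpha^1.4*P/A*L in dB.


alpha^1.4 = 0.21^1.4 = 0.112488
Attenuation rate = 1.05 * alpha^1.4 * P / A
= 1.05 * 0.112488 * 2.6 / 0.3264 = 0.940846 dB/m
Total Att = 0.940846 * 1.0 = 0.94085 dB


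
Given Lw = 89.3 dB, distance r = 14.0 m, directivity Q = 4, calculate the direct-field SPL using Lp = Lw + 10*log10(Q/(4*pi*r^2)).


4*pi*r^2 = 4*pi*14.0^2 = 2463.01 m^2
Q / (4*pi*r^2) = 4 / 2463.01 = 0.00162403
Lp = 89.3 + 10*log10(0.00162403) = 61.406 dB


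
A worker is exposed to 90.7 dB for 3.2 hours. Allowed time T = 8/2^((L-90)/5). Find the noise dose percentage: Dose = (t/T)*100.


T_allowed = 8 / 2^((90.7 - 90)/5) = 7.26015 hr
Dose = 3.2 / 7.26015 * 100 = 44.076 %


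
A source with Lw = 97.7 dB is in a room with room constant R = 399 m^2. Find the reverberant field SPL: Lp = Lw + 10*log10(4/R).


4/R = 4/399 = 0.0100251
Lp = 97.7 + 10*log10(0.0100251) = 77.711 dB


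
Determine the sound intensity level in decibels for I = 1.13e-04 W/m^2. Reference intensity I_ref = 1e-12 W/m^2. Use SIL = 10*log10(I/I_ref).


I / I_ref = 1.13e-04 / 1e-12 = 1.13e+08
SIL = 10 * log10(1.13e+08) = 80.531 dB


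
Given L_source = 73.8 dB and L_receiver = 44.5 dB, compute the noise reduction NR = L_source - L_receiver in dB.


NR = L_source - L_receiver (difference between source and receiving room levels)
NR = 73.8 - 44.5 = 29.3 dB


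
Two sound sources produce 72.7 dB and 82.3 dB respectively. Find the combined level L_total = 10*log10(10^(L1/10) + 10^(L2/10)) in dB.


10^(72.7/10) = 1.86209e+07
10^(82.3/10) = 1.69824e+08
Sum = 1.86209e+07 + 1.69824e+08 = 1.88445e+08
L_total = 10*log10(1.88445e+08) = 82.752 dB


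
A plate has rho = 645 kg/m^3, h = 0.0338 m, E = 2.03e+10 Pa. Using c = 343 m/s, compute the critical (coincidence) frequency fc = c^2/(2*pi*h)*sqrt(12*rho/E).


12*rho/E = 12*645/2.03e+10 = 3.81281e-07
sqrt(12*rho/E) = sqrt(3.81281e-07) = 0.00061748
c^2/(2*pi*h) = 343^2/(2*pi*0.0338) = 553977
fc = 553977 * 0.00061748 = 342.07 Hz


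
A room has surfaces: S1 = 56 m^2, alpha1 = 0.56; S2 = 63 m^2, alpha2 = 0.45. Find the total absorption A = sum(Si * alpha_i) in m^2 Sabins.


56 * 0.56 = 31.36
63 * 0.45 = 28.35
A_total = 31.36 + 28.35 = 59.71 m^2


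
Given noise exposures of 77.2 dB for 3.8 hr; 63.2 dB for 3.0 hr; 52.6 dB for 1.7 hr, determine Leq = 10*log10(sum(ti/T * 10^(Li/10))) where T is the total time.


T_total = 3.8 + 3.0 + 1.7 = 8.5 hr
(3.8/8.5) * 10^(77.2/10) = 2.3462e+07
(3.0/8.5) * 10^(63.2/10) = 737399
(1.7/8.5) * 10^(52.6/10) = 36394
Sum = 2.3462e+07 + 737399 + 36394 = 2.42358e+07
Leq = 10*log10(2.42358e+07) = 73.845 dB


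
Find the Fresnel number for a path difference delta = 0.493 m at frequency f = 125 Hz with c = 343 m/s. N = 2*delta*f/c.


N = 2*delta*f/c = 2*delta/lambda, where lambda = c/f
lambda = 343 / 125 = 2.744 m
N = 2 * 0.493 / 2.744 = 0.35933


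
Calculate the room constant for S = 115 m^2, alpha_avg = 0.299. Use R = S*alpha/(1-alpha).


R = 115 * 0.299 / (1 - 0.299) = 49.051 m^2


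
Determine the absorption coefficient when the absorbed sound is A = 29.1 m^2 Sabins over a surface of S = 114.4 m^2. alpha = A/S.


Absorption coefficient = absorbed power / incident power
alpha = A / S = 29.1 / 114.4 = 0.25437


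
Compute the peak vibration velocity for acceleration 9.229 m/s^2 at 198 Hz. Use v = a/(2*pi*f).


omega = 2*pi*f = 2*pi*198 = 1244.07 rad/s
v = a / omega = 9.229 / 1244.07 = 0.0074184 m/s


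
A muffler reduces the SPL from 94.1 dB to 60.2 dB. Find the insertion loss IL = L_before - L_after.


Insertion loss = SPL without muffler - SPL with muffler
IL = 94.1 - 60.2 = 33.9 dB


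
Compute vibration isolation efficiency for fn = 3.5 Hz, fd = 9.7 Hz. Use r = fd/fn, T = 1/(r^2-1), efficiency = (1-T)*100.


r = 9.7 / 3.5 = 2.77143
r^2 - 1 = 2.77143^2 - 1 = 6.68082
T = 1/6.68082 = 0.149682
Efficiency = (1 - 0.149682)*100 = 85.032 %


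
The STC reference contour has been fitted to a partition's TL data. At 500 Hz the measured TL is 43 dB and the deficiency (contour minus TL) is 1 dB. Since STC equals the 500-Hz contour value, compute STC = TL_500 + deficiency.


By ASTM E413, STC = value of the fitted reference contour at 500 Hz.
Contour value at 500 Hz = TL_500 + deficiency = 43 + 1 = 44
STC = 44


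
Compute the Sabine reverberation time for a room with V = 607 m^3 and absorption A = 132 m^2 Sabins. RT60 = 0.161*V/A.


RT60 = 0.161 * 607 / 132 = 0.74036 s


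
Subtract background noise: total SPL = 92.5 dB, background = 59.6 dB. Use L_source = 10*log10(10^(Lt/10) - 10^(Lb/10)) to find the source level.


10^(92.5/10) = 1.77828e+09
10^(59.6/10) = 912011
Difference = 1.77828e+09 - 912011 = 1.77737e+09
L_source = 10*log10(1.77737e+09) = 92.498 dB


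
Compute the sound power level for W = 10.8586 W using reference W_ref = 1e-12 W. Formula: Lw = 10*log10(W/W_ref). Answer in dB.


W / W_ref = 10.8586 / 1e-12 = 1.08586e+13
Lw = 10 * log10(1.08586e+13) = 130.36 dB


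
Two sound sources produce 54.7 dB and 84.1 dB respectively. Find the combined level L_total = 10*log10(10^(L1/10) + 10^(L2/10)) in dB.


10^(54.7/10) = 295121
10^(84.1/10) = 2.5704e+08
Sum = 295121 + 2.5704e+08 = 2.57335e+08
L_total = 10*log10(2.57335e+08) = 84.105 dB


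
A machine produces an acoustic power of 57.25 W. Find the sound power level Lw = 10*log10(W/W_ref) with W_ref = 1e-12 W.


W / W_ref = 57.25 / 1e-12 = 5.725e+13
Lw = 10 * log10(5.725e+13) = 137.58 dB


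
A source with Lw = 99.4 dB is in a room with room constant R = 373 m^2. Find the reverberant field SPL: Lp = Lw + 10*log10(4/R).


4/R = 4/373 = 0.0107239
Lp = 99.4 + 10*log10(0.0107239) = 79.704 dB


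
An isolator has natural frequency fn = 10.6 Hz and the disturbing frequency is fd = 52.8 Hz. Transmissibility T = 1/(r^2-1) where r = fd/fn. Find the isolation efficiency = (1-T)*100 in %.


r = 52.8 / 10.6 = 4.98113
r^2 - 1 = 4.98113^2 - 1 = 23.8117
T = 1/23.8117 = 0.0419962
Efficiency = (1 - 0.0419962)*100 = 95.8 %


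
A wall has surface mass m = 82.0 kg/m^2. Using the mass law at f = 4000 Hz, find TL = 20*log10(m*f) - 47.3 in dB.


m * f = 82.0 * 4000 = 328000
20*log10(328000) = 110.317 dB
TL = 110.317 - 47.3 = 63.017 dB


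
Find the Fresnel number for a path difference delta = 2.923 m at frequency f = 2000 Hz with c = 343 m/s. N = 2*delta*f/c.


N = 2*delta*f/c = 2*delta/lambda, where lambda = c/f
lambda = 343 / 2000 = 0.1715 m
N = 2 * 2.923 / 0.1715 = 34.087


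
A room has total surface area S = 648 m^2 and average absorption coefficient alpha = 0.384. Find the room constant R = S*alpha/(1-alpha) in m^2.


R = 648 * 0.384 / (1 - 0.384) = 403.95 m^2


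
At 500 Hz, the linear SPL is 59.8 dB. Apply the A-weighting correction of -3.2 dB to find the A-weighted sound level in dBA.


A-weighting table: 500 Hz -> -3.2 dB correction
SPL_A = SPL + correction = 59.8 + (-3.2) = 56.6 dBA


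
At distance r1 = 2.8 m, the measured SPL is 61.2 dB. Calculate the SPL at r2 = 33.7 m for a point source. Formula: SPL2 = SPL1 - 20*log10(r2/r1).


r2/r1 = 33.7/2.8 = 12.0357
Correction = 20*log10(12.0357) = 21.6094 dB
SPL2 = 61.2 - 21.6094 = 39.591 dB


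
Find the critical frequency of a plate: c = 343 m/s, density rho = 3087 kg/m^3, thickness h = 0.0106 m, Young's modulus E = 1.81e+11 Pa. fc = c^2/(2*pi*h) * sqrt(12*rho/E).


12*rho/E = 12*3087/1.81e+11 = 2.04663e-07
sqrt(12*rho/E) = sqrt(2.04663e-07) = 0.000452397
c^2/(2*pi*h) = 343^2/(2*pi*0.0106) = 1.76645e+06
fc = 1.76645e+06 * 0.000452397 = 799.14 Hz


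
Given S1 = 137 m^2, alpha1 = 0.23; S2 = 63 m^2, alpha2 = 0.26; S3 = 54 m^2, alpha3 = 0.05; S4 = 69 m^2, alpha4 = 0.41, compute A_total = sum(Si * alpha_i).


137 * 0.23 = 31.51
63 * 0.26 = 16.38
54 * 0.05 = 2.7
69 * 0.41 = 28.29
A_total = 31.51 + 16.38 + 2.7 + 28.29 = 78.88 m^2


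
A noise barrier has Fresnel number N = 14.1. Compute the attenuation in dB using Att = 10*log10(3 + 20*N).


3 + 20*N = 3 + 20*14.1 = 285
Att = 10*log10(285) = 24.548 dB


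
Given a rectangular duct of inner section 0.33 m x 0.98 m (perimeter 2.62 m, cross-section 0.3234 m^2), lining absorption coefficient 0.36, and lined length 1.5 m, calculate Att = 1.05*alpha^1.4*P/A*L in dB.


alpha^1.4 = 0.36^1.4 = 0.239234
Attenuation rate = 1.05 * alpha^1.4 * P / A
= 1.05 * 0.239234 * 2.62 / 0.3234 = 2.03504 dB/m
Total Att = 2.03504 * 1.5 = 3.0526 dB


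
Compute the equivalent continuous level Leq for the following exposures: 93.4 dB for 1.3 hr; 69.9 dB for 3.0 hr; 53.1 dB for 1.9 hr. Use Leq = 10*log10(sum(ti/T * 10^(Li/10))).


T_total = 1.3 + 3.0 + 1.9 = 6.2 hr
(1.3/6.2) * 10^(93.4/10) = 4.58724e+08
(3.0/6.2) * 10^(69.9/10) = 4.72857e+06
(1.9/6.2) * 10^(53.1/10) = 62569.4
Sum = 4.58724e+08 + 4.72857e+06 + 62569.4 = 4.63515e+08
Leq = 10*log10(4.63515e+08) = 86.661 dB


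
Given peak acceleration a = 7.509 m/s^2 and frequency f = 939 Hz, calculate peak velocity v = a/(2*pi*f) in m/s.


omega = 2*pi*f = 2*pi*939 = 5899.91 rad/s
v = a / omega = 7.509 / 5899.91 = 0.0012727 m/s


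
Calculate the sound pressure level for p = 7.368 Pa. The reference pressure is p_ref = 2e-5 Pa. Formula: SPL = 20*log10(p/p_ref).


p / p_ref = 7.368 / 2e-5 = 368400
SPL = 20 * log10(368400) = 111.33 dB


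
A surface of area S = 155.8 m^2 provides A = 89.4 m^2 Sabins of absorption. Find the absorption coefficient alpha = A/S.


Absorption coefficient = absorbed power / incident power
alpha = A / S = 89.4 / 155.8 = 0.57381


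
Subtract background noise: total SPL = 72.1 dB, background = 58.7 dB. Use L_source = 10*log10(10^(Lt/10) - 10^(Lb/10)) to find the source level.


10^(72.1/10) = 1.62181e+07
10^(58.7/10) = 741310
Difference = 1.62181e+07 - 741310 = 1.54768e+07
L_source = 10*log10(1.54768e+07) = 71.897 dB


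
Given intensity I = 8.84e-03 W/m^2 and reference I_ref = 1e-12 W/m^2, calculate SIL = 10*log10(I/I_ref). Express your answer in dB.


I / I_ref = 8.84e-03 / 1e-12 = 8.84e+09
SIL = 10 * log10(8.84e+09) = 99.465 dB


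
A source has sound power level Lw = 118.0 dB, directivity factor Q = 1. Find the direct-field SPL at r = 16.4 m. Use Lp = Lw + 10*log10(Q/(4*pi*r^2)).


4*pi*r^2 = 4*pi*16.4^2 = 3379.85 m^2
Q / (4*pi*r^2) = 1 / 3379.85 = 0.000295871
Lp = 118.0 + 10*log10(0.000295871) = 82.711 dB


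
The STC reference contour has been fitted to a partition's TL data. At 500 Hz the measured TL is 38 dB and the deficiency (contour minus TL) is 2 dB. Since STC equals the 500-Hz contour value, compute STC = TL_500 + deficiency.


By ASTM E413, STC = value of the fitted reference contour at 500 Hz.
Contour value at 500 Hz = TL_500 + deficiency = 38 + 2 = 40
STC = 40


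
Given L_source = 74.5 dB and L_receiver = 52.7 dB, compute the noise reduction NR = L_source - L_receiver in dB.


NR = L_source - L_receiver (difference between source and receiving room levels)
NR = 74.5 - 52.7 = 21.8 dB


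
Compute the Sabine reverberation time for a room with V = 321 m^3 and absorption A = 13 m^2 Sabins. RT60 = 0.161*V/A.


RT60 = 0.161 * 321 / 13 = 3.9755 s


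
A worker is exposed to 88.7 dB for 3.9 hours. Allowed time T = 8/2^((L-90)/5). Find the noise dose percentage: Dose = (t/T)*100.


T_allowed = 8 / 2^((88.7 - 90)/5) = 9.57983 hr
Dose = 3.9 / 9.57983 * 100 = 40.711 %


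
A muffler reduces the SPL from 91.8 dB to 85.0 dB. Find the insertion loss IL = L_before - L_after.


Insertion loss = SPL without muffler - SPL with muffler
IL = 91.8 - 85.0 = 6.8 dB


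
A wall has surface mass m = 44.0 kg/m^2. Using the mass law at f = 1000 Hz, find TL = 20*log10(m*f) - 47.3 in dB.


m * f = 44.0 * 1000 = 44000
20*log10(44000) = 92.8691 dB
TL = 92.8691 - 47.3 = 45.569 dB


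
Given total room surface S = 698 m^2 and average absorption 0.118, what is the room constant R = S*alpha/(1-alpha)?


R = 698 * 0.118 / (1 - 0.118) = 93.383 m^2


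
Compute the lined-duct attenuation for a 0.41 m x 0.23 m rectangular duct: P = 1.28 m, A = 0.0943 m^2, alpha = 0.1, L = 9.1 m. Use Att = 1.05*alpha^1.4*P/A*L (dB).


alpha^1.4 = 0.1^1.4 = 0.0398107
Attenuation rate = 1.05 * alpha^1.4 * P / A
= 1.05 * 0.0398107 * 1.28 / 0.0943 = 0.567397 dB/m
Total Att = 0.567397 * 9.1 = 5.1633 dB


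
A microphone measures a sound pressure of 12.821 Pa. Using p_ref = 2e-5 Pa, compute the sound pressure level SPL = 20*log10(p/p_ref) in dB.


p / p_ref = 12.821 / 2e-5 = 641050
SPL = 20 * log10(641050) = 116.14 dB


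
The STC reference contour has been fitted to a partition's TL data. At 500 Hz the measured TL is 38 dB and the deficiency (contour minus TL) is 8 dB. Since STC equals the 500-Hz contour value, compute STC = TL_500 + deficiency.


By ASTM E413, STC = value of the fitted reference contour at 500 Hz.
Contour value at 500 Hz = TL_500 + deficiency = 38 + 8 = 46
STC = 46


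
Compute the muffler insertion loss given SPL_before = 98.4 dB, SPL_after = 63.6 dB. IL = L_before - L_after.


Insertion loss = SPL without muffler - SPL with muffler
IL = 98.4 - 63.6 = 34.8 dB


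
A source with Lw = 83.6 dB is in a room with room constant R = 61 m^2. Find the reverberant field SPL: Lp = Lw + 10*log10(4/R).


4/R = 4/61 = 0.0655738
Lp = 83.6 + 10*log10(0.0655738) = 71.767 dB


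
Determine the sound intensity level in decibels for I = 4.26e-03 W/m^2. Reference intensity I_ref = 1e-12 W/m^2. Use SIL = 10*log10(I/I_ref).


I / I_ref = 4.26e-03 / 1e-12 = 4.26e+09
SIL = 10 * log10(4.26e+09) = 96.294 dB


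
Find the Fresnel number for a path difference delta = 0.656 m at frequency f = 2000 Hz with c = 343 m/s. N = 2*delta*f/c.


N = 2*delta*f/c = 2*delta/lambda, where lambda = c/f
lambda = 343 / 2000 = 0.1715 m
N = 2 * 0.656 / 0.1715 = 7.6501


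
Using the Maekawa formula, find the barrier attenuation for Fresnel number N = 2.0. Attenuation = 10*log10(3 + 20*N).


3 + 20*N = 3 + 20*2.0 = 43
Att = 10*log10(43) = 16.335 dB


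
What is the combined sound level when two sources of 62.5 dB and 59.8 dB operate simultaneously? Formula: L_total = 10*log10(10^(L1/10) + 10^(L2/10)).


10^(62.5/10) = 1.77828e+06
10^(59.8/10) = 954993
Sum = 1.77828e+06 + 954993 = 2.73327e+06
L_total = 10*log10(2.73327e+06) = 64.367 dB


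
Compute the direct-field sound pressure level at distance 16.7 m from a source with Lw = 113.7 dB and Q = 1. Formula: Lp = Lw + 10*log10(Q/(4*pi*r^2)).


4*pi*r^2 = 4*pi*16.7^2 = 3504.64 m^2
Q / (4*pi*r^2) = 1 / 3504.64 = 0.000285336
Lp = 113.7 + 10*log10(0.000285336) = 78.254 dB


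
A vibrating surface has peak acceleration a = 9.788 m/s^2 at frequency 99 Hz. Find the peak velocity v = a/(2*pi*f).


omega = 2*pi*f = 2*pi*99 = 622.035 rad/s
v = a / omega = 9.788 / 622.035 = 0.015735 m/s


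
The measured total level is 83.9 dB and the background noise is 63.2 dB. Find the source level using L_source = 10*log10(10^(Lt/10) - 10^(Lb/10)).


10^(83.9/10) = 2.45471e+08
10^(63.2/10) = 2.0893e+06
Difference = 2.45471e+08 - 2.0893e+06 = 2.43382e+08
L_source = 10*log10(2.43382e+08) = 83.863 dB


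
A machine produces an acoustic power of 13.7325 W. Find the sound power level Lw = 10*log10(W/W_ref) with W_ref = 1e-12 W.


W / W_ref = 13.7325 / 1e-12 = 1.37325e+13
Lw = 10 * log10(1.37325e+13) = 131.38 dB


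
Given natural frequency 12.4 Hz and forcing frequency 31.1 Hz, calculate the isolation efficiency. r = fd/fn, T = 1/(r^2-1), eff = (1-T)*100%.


r = 31.1 / 12.4 = 2.50806
r^2 - 1 = 2.50806^2 - 1 = 5.29036
T = 1/5.29036 = 0.189023
Efficiency = (1 - 0.189023)*100 = 81.098 %


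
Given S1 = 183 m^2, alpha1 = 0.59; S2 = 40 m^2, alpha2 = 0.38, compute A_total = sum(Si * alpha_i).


183 * 0.59 = 107.97
40 * 0.38 = 15.2
A_total = 107.97 + 15.2 = 123.17 m^2


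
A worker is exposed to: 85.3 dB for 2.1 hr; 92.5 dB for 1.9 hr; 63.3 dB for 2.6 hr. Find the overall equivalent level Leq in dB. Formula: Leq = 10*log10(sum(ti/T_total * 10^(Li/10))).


T_total = 2.1 + 1.9 + 2.6 = 6.6 hr
(2.1/6.6) * 10^(85.3/10) = 1.07814e+08
(1.9/6.6) * 10^(92.5/10) = 5.11929e+08
(2.6/6.6) * 10^(63.3/10) = 842227
Sum = 1.07814e+08 + 5.11929e+08 + 842227 = 6.20585e+08
Leq = 10*log10(6.20585e+08) = 87.928 dB


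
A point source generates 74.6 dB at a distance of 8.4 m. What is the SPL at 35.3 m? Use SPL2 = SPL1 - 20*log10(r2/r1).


r2/r1 = 35.3/8.4 = 4.20238
Correction = 20*log10(4.20238) = 12.4699 dB
SPL2 = 74.6 - 12.4699 = 62.13 dB


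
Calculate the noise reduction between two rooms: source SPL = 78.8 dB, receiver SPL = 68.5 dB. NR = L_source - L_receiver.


NR = L_source - L_receiver (difference between source and receiving room levels)
NR = 78.8 - 68.5 = 10.3 dB


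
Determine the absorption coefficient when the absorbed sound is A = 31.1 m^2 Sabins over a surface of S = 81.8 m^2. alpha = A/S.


Absorption coefficient = absorbed power / incident power
alpha = A / S = 31.1 / 81.8 = 0.3802


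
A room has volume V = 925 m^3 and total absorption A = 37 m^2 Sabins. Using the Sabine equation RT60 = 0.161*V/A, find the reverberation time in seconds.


RT60 = 0.161 * 925 / 37 = 4.025 s


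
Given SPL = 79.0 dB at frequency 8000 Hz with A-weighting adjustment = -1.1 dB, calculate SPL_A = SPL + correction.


A-weighting table: 8000 Hz -> -1.1 dB correction
SPL_A = SPL + correction = 79.0 + (-1.1) = 77.9 dBA


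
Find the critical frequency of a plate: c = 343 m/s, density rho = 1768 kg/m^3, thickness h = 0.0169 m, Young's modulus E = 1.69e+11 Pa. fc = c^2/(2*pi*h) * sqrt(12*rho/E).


12*rho/E = 12*1768/1.69e+11 = 1.25538e-07
sqrt(12*rho/E) = sqrt(1.25538e-07) = 0.000354313
c^2/(2*pi*h) = 343^2/(2*pi*0.0169) = 1.10795e+06
fc = 1.10795e+06 * 0.000354313 = 392.56 Hz


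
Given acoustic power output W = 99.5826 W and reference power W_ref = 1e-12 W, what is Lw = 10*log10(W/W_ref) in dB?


W / W_ref = 99.5826 / 1e-12 = 9.95826e+13
Lw = 10 * log10(9.95826e+13) = 139.98 dB


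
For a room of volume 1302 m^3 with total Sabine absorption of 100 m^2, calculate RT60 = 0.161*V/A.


RT60 = 0.161 * 1302 / 100 = 2.0962 s


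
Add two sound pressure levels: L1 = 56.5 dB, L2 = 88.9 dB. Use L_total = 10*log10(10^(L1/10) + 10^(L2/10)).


10^(56.5/10) = 446684
10^(88.9/10) = 7.76247e+08
Sum = 446684 + 7.76247e+08 = 7.76694e+08
L_total = 10*log10(7.76694e+08) = 88.902 dB


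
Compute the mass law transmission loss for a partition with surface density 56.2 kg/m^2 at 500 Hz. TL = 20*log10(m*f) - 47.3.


m * f = 56.2 * 500 = 28100
20*log10(28100) = 88.9741 dB
TL = 88.9741 - 47.3 = 41.674 dB


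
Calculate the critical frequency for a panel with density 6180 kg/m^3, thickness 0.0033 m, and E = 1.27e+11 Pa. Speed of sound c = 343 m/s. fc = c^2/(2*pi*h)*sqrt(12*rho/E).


12*rho/E = 12*6180/1.27e+11 = 5.83937e-07
sqrt(12*rho/E) = sqrt(5.83937e-07) = 0.000764158
c^2/(2*pi*h) = 343^2/(2*pi*0.0033) = 5.67407e+06
fc = 5.67407e+06 * 0.000764158 = 4335.9 Hz


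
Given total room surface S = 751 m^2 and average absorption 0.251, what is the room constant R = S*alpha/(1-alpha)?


R = 751 * 0.251 / (1 - 0.251) = 251.67 m^2


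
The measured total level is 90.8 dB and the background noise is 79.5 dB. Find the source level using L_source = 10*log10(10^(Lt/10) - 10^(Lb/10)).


10^(90.8/10) = 1.20226e+09
10^(79.5/10) = 8.91251e+07
Difference = 1.20226e+09 - 8.91251e+07 = 1.11313e+09
L_source = 10*log10(1.11313e+09) = 90.465 dB


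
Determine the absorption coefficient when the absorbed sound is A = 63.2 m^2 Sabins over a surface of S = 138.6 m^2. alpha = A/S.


Absorption coefficient = absorbed power / incident power
alpha = A / S = 63.2 / 138.6 = 0.45599


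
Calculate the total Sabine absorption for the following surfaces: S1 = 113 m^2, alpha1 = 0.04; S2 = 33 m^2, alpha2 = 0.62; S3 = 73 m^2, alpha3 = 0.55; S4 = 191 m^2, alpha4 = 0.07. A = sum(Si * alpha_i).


113 * 0.04 = 4.52
33 * 0.62 = 20.46
73 * 0.55 = 40.15
191 * 0.07 = 13.37
A_total = 4.52 + 20.46 + 40.15 + 13.37 = 78.5 m^2


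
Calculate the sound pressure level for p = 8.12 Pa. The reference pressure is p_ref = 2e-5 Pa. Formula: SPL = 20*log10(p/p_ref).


p / p_ref = 8.12 / 2e-5 = 406000
SPL = 20 * log10(406000) = 112.17 dB


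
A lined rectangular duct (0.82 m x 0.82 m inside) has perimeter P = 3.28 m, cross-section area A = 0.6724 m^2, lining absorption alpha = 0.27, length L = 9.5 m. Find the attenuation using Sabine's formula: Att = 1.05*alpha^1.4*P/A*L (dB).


alpha^1.4 = 0.27^1.4 = 0.159922
Attenuation rate = 1.05 * alpha^1.4 * P / A
= 1.05 * 0.159922 * 3.28 / 0.6724 = 0.819113 dB/m
Total Att = 0.819113 * 9.5 = 7.7816 dB


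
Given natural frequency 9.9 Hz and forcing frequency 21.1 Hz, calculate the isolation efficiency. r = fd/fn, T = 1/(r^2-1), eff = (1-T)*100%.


r = 21.1 / 9.9 = 2.13131
r^2 - 1 = 2.13131^2 - 1 = 3.54248
T = 1/3.54248 = 0.282288
Efficiency = (1 - 0.282288)*100 = 71.771 %


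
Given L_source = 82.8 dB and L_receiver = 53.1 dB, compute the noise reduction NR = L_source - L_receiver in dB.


NR = L_source - L_receiver (difference between source and receiving room levels)
NR = 82.8 - 53.1 = 29.7 dB


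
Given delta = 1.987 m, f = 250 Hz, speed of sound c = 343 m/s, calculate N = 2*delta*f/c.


N = 2*delta*f/c = 2*delta/lambda, where lambda = c/f
lambda = 343 / 250 = 1.372 m
N = 2 * 1.987 / 1.372 = 2.8965


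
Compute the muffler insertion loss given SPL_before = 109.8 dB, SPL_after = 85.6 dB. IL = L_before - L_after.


Insertion loss = SPL without muffler - SPL with muffler
IL = 109.8 - 85.6 = 24.2 dB


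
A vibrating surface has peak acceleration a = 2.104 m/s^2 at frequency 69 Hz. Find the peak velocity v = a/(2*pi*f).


omega = 2*pi*f = 2*pi*69 = 433.54 rad/s
v = a / omega = 2.104 / 433.54 = 0.0048531 m/s


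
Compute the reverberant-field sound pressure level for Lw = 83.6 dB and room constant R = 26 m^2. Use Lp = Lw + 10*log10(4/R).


4/R = 4/26 = 0.153846
Lp = 83.6 + 10*log10(0.153846) = 75.471 dB


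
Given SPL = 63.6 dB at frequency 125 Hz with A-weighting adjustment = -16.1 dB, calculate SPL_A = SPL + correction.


A-weighting table: 125 Hz -> -16.1 dB correction
SPL_A = SPL + correction = 63.6 + (-16.1) = 47.5 dBA


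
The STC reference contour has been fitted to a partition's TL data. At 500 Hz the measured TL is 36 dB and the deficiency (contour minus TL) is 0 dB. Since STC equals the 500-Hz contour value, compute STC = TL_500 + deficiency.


By ASTM E413, STC = value of the fitted reference contour at 500 Hz.
Contour value at 500 Hz = TL_500 + deficiency = 36 + 0 = 36
STC = 36


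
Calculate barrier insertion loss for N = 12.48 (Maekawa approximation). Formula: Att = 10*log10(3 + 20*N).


3 + 20*N = 3 + 20*12.48 = 252.6
Att = 10*log10(252.6) = 24.024 dB


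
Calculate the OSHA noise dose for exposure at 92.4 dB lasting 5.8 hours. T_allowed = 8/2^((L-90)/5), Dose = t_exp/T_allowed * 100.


T_allowed = 8 / 2^((92.4 - 90)/5) = 5.73582 hr
Dose = 5.8 / 5.73582 * 100 = 101.12 %


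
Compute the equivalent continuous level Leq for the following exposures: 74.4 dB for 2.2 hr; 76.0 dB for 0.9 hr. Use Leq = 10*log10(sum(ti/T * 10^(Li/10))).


T_total = 2.2 + 0.9 = 3.1 hr
(2.2/3.1) * 10^(74.4/10) = 1.95461e+07
(0.9/3.1) * 10^(76.0/10) = 1.1558e+07
Sum = 1.95461e+07 + 1.1558e+07 = 3.11041e+07
Leq = 10*log10(3.11041e+07) = 74.928 dB


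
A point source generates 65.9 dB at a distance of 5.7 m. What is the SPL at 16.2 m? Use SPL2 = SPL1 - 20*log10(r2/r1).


r2/r1 = 16.2/5.7 = 2.84211
Correction = 20*log10(2.84211) = 9.07282 dB
SPL2 = 65.9 - 9.07282 = 56.827 dB


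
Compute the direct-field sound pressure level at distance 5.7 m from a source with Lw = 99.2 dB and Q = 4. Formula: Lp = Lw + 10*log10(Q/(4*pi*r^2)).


4*pi*r^2 = 4*pi*5.7^2 = 408.281 m^2
Q / (4*pi*r^2) = 4 / 408.281 = 0.00979717
Lp = 99.2 + 10*log10(0.00979717) = 79.111 dB


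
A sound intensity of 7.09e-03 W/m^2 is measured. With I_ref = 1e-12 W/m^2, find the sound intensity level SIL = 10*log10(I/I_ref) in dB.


I / I_ref = 7.09e-03 / 1e-12 = 7.09e+09
SIL = 10 * log10(7.09e+09) = 98.506 dB


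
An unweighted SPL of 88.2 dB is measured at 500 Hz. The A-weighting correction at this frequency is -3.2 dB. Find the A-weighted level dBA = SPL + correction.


A-weighting table: 500 Hz -> -3.2 dB correction
SPL_A = SPL + correction = 88.2 + (-3.2) = 85 dBA


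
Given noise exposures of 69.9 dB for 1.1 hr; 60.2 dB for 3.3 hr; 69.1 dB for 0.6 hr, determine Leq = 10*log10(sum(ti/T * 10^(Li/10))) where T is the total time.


T_total = 1.1 + 3.3 + 0.6 = 5.0 hr
(1.1/5.0) * 10^(69.9/10) = 2.14992e+06
(3.3/5.0) * 10^(60.2/10) = 691105
(0.6/5.0) * 10^(69.1/10) = 975397
Sum = 2.14992e+06 + 691105 + 975397 = 3.81642e+06
Leq = 10*log10(3.81642e+06) = 65.817 dB


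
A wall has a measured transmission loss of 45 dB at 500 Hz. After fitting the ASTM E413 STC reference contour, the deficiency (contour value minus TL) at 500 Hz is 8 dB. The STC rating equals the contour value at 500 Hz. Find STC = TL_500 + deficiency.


By ASTM E413, STC = value of the fitted reference contour at 500 Hz.
Contour value at 500 Hz = TL_500 + deficiency = 45 + 8 = 53
STC = 53


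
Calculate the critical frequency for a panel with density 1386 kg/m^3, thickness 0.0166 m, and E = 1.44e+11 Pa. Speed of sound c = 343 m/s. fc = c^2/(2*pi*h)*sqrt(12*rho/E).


12*rho/E = 12*1386/1.44e+11 = 1.155e-07
sqrt(12*rho/E) = sqrt(1.155e-07) = 0.000339853
c^2/(2*pi*h) = 343^2/(2*pi*0.0166) = 1.12798e+06
fc = 1.12798e+06 * 0.000339853 = 383.35 Hz


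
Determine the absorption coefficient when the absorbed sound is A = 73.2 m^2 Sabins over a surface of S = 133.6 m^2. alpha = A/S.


Absorption coefficient = absorbed power / incident power
alpha = A / S = 73.2 / 133.6 = 0.5479


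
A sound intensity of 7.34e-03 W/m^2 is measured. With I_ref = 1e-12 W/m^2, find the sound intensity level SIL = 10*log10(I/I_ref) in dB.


I / I_ref = 7.34e-03 / 1e-12 = 7.34e+09
SIL = 10 * log10(7.34e+09) = 98.657 dB


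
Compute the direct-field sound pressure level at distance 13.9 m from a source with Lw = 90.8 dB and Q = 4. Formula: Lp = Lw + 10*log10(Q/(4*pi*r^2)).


4*pi*r^2 = 4*pi*13.9^2 = 2427.95 m^2
Q / (4*pi*r^2) = 4 / 2427.95 = 0.00164748
Lp = 90.8 + 10*log10(0.00164748) = 62.968 dB


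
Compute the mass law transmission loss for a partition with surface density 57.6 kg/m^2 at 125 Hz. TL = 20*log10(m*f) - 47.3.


m * f = 57.6 * 125 = 7200
20*log10(7200) = 77.1466 dB
TL = 77.1466 - 47.3 = 29.847 dB


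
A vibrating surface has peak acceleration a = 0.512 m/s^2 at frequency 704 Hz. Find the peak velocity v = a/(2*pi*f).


omega = 2*pi*f = 2*pi*704 = 4423.36 rad/s
v = a / omega = 0.512 / 4423.36 = 0.00011575 m/s


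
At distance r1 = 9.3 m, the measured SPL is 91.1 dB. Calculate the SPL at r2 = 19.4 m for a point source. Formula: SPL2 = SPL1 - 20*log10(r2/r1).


r2/r1 = 19.4/9.3 = 2.08602
Correction = 20*log10(2.08602) = 6.38637 dB
SPL2 = 91.1 - 6.38637 = 84.714 dB


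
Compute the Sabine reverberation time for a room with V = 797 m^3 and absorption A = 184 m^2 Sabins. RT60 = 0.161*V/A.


RT60 = 0.161 * 797 / 184 = 0.69738 s


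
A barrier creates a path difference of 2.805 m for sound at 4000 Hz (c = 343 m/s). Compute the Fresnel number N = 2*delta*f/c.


N = 2*delta*f/c = 2*delta/lambda, where lambda = c/f
lambda = 343 / 4000 = 0.08575 m
N = 2 * 2.805 / 0.08575 = 65.423


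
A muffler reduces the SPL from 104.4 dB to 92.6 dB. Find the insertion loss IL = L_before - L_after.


Insertion loss = SPL without muffler - SPL with muffler
IL = 104.4 - 92.6 = 11.8 dB


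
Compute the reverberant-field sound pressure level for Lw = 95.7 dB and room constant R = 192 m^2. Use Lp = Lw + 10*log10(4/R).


4/R = 4/192 = 0.0208333
Lp = 95.7 + 10*log10(0.0208333) = 78.888 dB


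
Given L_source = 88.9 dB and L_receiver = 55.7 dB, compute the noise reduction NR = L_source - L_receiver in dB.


NR = L_source - L_receiver (difference between source and receiving room levels)
NR = 88.9 - 55.7 = 33.2 dB


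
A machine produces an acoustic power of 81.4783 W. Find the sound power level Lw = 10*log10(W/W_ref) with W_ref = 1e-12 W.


W / W_ref = 81.4783 / 1e-12 = 8.14783e+13
Lw = 10 * log10(8.14783e+13) = 139.11 dB
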